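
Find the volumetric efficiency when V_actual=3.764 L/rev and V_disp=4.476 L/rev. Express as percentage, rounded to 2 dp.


eta_v = (V_actual / V_disp) * 100
Ratio = 3.764 / 4.476 = 0.8409
eta_v = 0.8409 * 100 = 84.09%


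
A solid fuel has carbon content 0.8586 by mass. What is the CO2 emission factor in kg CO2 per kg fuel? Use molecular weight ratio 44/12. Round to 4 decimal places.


EF = C_frac * (M_CO2 / M_C)
EF = 0.8586 * (44/12)
EF = 0.8586 * 3.666667 = 3.1482 kg_CO2/kg_fuel


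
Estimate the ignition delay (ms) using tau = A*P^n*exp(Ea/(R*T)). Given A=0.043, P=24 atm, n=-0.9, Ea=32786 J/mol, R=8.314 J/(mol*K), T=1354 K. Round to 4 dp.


tau = A * P^n * exp(Ea/(R*T))
P^n = 24^(-0.9) = 0.05725453
Ea/(R*T) = 32786/(8.314*1354) = 2.912459
exp(Ea/(R*T)) = 18.401985
tau = 0.043 * 0.05725453 * 18.401985 = 0.0453 ms


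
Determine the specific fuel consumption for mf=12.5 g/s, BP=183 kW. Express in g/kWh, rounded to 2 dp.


SFC = (mf / BP) * 3600
Rate = 12.5 / 183 = 0.068306 g/(s*kW)
SFC = 0.068306 * 3600 = 245.90 g/kWh


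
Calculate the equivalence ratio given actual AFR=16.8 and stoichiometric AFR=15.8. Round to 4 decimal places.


phi = AFR_stoich / AFR_actual
phi = 15.8 / 16.8 = 0.9405


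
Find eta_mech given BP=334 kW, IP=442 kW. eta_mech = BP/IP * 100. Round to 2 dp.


eta_mech = (BP / IP) * 100
Ratio = 334 / 442 = 0.7557
eta_mech = 0.7557 * 100 = 75.57%


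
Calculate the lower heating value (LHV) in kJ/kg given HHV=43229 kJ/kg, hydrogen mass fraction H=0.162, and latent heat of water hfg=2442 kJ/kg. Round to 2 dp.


LHV = HHV - hfg * 9 * H
Water correction = 2442 * 9 * 0.162 = 3560.436 kJ/kg
LHV = 43229 - 3560.436 = 39668.56 kJ/kg


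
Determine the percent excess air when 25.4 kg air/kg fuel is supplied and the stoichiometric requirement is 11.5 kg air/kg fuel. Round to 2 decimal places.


Excess air = actual - stoichiometric = 25.4 - 11.5 = 13.90 kg/kg fuel
Excess air % = (excess / stoich) * 100 = (13.90 / 11.5) * 100 = 120.87%


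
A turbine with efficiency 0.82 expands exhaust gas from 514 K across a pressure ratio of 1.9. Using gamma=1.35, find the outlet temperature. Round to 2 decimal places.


T_out = T_in * (1 - eta * (1 - PR^(-(gamma-1)/gamma)))
Exponent = -(1.35-1)/1.35 = -0.25925926
PR^exp = 1.9^(-0.25925926) = 0.84670193
Factor = 1 - 0.82*(1 - 0.84670193) = 0.87429558
T_out = 514 * 0.87429558 = 449.39 K


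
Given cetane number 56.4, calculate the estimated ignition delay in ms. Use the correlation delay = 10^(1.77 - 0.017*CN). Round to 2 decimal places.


delay = 10^(1.77 - 0.017*CN)
Exponent = 1.77 - 0.017*56.4 = 0.8112
delay = 10^0.8112 = 6.47 ms


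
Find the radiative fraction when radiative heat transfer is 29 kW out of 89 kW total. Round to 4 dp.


f_rad = Q_rad / Q_total
f_rad = 29 / 89 = 0.3258


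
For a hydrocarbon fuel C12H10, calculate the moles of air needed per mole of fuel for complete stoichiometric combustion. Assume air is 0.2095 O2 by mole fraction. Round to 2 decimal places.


Balanced combustion: C12H10 + 14.5 O2 -> 12 CO2 + 5 H2O
O2 needed = C + H/4 = 12 + 10/4 = 14.50 moles
Air moles = O2 / 0.2095 = 14.50 / 0.2095 = 69.21 moles air


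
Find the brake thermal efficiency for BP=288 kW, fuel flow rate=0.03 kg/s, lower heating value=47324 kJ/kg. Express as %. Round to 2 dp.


eta_BTE = (BP / (mf * LHV)) * 100
Denominator = 0.03 * 47324 = 1419.7200 kW
eta_BTE = (288 / 1419.7200) * 100 = 20.29%


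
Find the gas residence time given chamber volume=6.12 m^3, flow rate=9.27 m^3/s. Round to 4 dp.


tau = V / Q_flow
tau = 6.12 / 9.27 = 0.6602 s


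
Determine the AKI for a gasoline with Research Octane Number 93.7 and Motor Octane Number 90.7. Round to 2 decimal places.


AKI = (RON + MON) / 2
AKI = (93.7 + 90.7) / 2
AKI = 184.4 / 2 = 92.20


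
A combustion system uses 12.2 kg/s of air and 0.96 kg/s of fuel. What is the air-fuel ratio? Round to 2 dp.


AFR = m_air / m_fuel
AFR = 12.2 / 0.96 = 12.71


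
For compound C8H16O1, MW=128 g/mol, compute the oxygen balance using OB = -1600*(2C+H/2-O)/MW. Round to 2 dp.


OB = -1600 * (2C + H/2 - O) / MW
Inner = 2*8 + 16/2 - 1 = 23.00
OB = -1600 * 23.00 / 128 = -287.50%


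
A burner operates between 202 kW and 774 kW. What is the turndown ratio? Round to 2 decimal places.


TDR = Q_max / Q_min
TDR = 774 / 202 = 3.83


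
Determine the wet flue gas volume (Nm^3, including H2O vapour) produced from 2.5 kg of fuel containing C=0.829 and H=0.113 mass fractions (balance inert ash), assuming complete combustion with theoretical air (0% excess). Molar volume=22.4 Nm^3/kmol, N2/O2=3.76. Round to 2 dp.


Per kg fuel: CO2 = (C/12 kmol)*22.4 = (0.829/12)*22.4 = 1.54747 Nm^3
Per kg fuel: H2O = (H/2 kmol)*22.4 = (0.113/2)*22.4 = 1.26560 Nm^3
O2 needed per kg fuel = C/12 + H/4 = 0.829/12 + 0.113/4 = 0.09733333 kmol
Per kg fuel: N2 = O2*3.76*22.4 = 0.09733333*3.76*22.4 = 8.19780 Nm^3
Total per kg = 1.54747 + 1.26560 + 8.19780 = 11.01087 Nm^3
Total = 11.01087 * 2.5 = 27.53 Nm^3


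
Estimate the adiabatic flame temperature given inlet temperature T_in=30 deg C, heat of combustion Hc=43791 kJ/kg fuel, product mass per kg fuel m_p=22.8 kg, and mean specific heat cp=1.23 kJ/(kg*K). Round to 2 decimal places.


T_ad = T_in + Hc / (m_p * cp)
Denominator = 22.8 * 1.23 = 28.0440
Temperature rise = 43791 / 28.0440 = 1561.51 K
T_ad = 30 + 1561.51 = 1591.51 deg C


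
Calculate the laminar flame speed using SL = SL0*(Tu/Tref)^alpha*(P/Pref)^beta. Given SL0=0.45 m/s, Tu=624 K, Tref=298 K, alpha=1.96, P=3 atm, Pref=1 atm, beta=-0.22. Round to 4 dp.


SL = SL0 * (Tu/Tref)^alpha * (P/Pref)^beta
T ratio = 624/298 = 2.09395973
(T ratio)^alpha = 2.09395973^1.96 = 4.256944
(P/Pref)^beta = 3^(-0.22) = 0.785296
SL = 0.45 * 4.256944 * 0.785296 = 1.5043 m/s


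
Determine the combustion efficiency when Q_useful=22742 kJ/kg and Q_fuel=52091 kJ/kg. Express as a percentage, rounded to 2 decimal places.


Efficiency = (Q_useful / Q_fuel) * 100
Efficiency = (22742 / 52091) * 100
Efficiency = 0.4366 * 100 = 43.66%


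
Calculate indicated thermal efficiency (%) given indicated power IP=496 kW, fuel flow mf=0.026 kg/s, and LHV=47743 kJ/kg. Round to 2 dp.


eta_ith = (IP / (mf * LHV)) * 100
Denominator = 0.026 * 47743 = 1241.3180 kW
eta_ith = (496 / 1241.3180) * 100 = 39.96%


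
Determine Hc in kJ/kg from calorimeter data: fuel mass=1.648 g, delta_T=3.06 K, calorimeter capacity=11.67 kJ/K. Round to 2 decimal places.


Hc = C_cal * delta_T / m_fuel
Q_released = 11.67 * 3.06 = 35.7102 kJ
m_fuel = 1.648 g = 1.648/1000 kg = 0.001648 kg
Hc = 35.7102 / 0.001648 = 21668.81 kJ/kg


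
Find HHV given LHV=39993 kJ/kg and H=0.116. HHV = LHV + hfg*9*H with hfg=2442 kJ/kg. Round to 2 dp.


HHV = LHV + hfg * 9 * H
Water addition = 2442 * 9 * 0.116 = 2549.448 kJ/kg
HHV = 39993 + 2549.448 = 42542.45 kJ/kg


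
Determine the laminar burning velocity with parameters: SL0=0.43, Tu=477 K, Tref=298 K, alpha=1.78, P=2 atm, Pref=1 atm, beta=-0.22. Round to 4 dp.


SL = SL0 * (Tu/Tref)^alpha * (P/Pref)^beta
T ratio = 477/298 = 1.60067114
(T ratio)^alpha = 1.60067114^1.78 = 2.310244
(P/Pref)^beta = 2^(-0.22) = 0.858565
SL = 0.43 * 2.310244 * 0.858565 = 0.8529 m/s


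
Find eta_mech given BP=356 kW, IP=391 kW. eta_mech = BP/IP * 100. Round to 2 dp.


eta_mech = (BP / IP) * 100
Ratio = 356 / 391 = 0.9105
eta_mech = 0.9105 * 100 = 91.05%


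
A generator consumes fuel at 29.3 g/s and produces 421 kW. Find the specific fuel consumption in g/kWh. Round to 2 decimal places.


SFC = (mf / BP) * 3600
Rate = 29.3 / 421 = 0.069596 g/(s*kW)
SFC = 0.069596 * 3600 = 250.55 g/kWh


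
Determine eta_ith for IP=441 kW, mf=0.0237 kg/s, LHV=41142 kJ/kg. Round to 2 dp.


eta_ith = (IP / (mf * LHV)) * 100
Denominator = 0.0237 * 41142 = 975.0654 kW
eta_ith = (441 / 975.0654) * 100 = 45.23%


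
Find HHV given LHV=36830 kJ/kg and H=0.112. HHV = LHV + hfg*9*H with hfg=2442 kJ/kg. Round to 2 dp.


HHV = LHV + hfg * 9 * H
Water addition = 2442 * 9 * 0.112 = 2461.536 kJ/kg
HHV = 36830 + 2461.536 = 39291.54 kJ/kg


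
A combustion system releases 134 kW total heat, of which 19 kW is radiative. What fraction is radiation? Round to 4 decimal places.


f_rad = Q_rad / Q_total
f_rad = 19 / 134 = 0.1418


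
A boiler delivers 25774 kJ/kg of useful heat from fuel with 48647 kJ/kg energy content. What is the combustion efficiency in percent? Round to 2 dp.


Efficiency = (Q_useful / Q_fuel) * 100
Efficiency = (25774 / 48647) * 100
Efficiency = 0.5298 * 100 = 52.98%


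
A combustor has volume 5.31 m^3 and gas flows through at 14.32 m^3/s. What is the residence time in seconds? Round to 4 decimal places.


tau = V / Q_flow
tau = 5.31 / 14.32 = 0.3708 s


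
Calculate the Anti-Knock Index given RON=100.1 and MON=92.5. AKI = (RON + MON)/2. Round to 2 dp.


AKI = (RON + MON) / 2
AKI = (100.1 + 92.5) / 2
AKI = 192.6 / 2 = 96.30


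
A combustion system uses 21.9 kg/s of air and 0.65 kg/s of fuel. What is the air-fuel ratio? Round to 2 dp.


AFR = m_air / m_fuel
AFR = 21.9 / 0.65 = 33.69


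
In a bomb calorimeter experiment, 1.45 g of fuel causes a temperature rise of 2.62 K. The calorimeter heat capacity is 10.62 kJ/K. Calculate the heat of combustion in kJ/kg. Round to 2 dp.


Hc = C_cal * delta_T / m_fuel
Q_released = 10.62 * 2.62 = 27.8244 kJ
m_fuel = 1.45 g = 1.45/1000 kg = 0.001450 kg
Hc = 27.8244 / 0.001450 = 19189.24 kJ/kg


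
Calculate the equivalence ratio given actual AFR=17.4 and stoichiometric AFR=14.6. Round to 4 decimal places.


phi = AFR_stoich / AFR_actual
phi = 14.6 / 17.4 = 0.8391


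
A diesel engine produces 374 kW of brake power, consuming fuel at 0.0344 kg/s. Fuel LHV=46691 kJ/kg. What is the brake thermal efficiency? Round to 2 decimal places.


eta_BTE = (BP / (mf * LHV)) * 100
Denominator = 0.0344 * 46691 = 1606.1704 kW
eta_BTE = (374 / 1606.1704) * 100 = 23.29%


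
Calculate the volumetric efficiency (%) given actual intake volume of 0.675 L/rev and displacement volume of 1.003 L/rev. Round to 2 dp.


eta_v = (V_actual / V_disp) * 100
Ratio = 0.675 / 1.003 = 0.6730
eta_v = 0.6730 * 100 = 67.30%


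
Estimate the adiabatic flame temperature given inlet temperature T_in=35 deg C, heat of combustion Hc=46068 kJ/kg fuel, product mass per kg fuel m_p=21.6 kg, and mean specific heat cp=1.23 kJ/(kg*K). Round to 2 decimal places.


T_ad = T_in + Hc / (m_p * cp)
Denominator = 21.6 * 1.23 = 26.5680
Temperature rise = 46068 / 26.5680 = 1733.97 K
T_ad = 35 + 1733.97 = 1768.97 deg C


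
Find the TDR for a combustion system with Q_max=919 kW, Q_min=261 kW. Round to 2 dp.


TDR = Q_max / Q_min
TDR = 919 / 261 = 3.52


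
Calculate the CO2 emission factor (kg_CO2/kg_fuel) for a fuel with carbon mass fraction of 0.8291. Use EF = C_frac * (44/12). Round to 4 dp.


EF = C_frac * (M_CO2 / M_C)
EF = 0.8291 * (44/12)
EF = 0.8291 * 3.666667 = 3.0400 kg_CO2/kg_fuel


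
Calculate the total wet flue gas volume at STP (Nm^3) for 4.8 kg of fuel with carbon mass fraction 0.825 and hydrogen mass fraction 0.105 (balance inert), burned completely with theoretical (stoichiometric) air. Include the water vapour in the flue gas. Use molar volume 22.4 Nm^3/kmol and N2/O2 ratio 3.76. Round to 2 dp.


Per kg fuel: CO2 = (C/12 kmol)*22.4 = (0.825/12)*22.4 = 1.54000 Nm^3
Per kg fuel: H2O = (H/2 kmol)*22.4 = (0.105/2)*22.4 = 1.17600 Nm^3
O2 needed per kg fuel = C/12 + H/4 = 0.825/12 + 0.105/4 = 0.09500000 kmol
Per kg fuel: N2 = O2*3.76*22.4 = 0.09500000*3.76*22.4 = 8.00128 Nm^3
Total per kg = 1.54000 + 1.17600 + 8.00128 = 10.71728 Nm^3
Total = 10.71728 * 4.8 = 51.44 Nm^3


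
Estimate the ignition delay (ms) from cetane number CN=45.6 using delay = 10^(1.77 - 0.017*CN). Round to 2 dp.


delay = 10^(1.77 - 0.017*CN)
Exponent = 1.77 - 0.017*45.6 = 0.9948
delay = 10^0.9948 = 9.88 ms


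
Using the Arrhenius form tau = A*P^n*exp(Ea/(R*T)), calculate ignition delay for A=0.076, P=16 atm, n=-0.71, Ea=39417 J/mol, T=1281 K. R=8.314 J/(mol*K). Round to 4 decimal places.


tau = A * P^n * exp(Ea/(R*T))
P^n = 16^(-0.71) = 0.13966089
Ea/(R*T) = 39417/(8.314*1281) = 3.701045
exp(Ea/(R*T)) = 40.489612
tau = 0.076 * 0.13966089 * 40.489612 = 0.4298 ms


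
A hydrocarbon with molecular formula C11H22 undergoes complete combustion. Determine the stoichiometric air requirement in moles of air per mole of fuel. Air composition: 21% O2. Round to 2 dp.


Balanced combustion: C11H22 + 16.5 O2 -> 11 CO2 + 11 H2O
O2 needed = C + H/4 = 11 + 22/4 = 16.50 moles
Air moles = O2 / 0.21 = 16.50 / 0.21 = 78.57 moles air


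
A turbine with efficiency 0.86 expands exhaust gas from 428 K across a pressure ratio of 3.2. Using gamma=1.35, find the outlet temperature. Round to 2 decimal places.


T_out = T_in * (1 - eta * (1 - PR^(-(gamma-1)/gamma)))
Exponent = -(1.35-1)/1.35 = -0.25925926
PR^exp = 3.2^(-0.25925926) = 0.73966521
Factor = 1 - 0.86*(1 - 0.73966521) = 0.77611208
T_out = 428 * 0.77611208 = 332.18 K


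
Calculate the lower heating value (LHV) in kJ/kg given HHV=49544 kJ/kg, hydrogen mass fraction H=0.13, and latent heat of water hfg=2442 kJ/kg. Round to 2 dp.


LHV = HHV - hfg * 9 * H
Water correction = 2442 * 9 * 0.13 = 2857.140 kJ/kg
LHV = 49544 - 2857.140 = 46686.86 kJ/kg


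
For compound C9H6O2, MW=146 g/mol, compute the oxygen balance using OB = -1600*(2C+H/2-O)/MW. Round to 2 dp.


OB = -1600 * (2C + H/2 - O) / MW
Inner = 2*9 + 6/2 - 2 = 19.00
OB = -1600 * 19.00 / 146 = -208.22%


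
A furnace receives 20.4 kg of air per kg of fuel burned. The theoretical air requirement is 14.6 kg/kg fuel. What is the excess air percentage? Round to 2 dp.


Excess air = actual - stoichiometric = 20.4 - 14.6 = 5.80 kg/kg fuel
Excess air % = (excess / stoich) * 100 = (5.80 / 14.6) * 100 = 39.73%


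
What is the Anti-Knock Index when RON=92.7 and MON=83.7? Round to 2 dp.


AKI = (RON + MON) / 2
AKI = (92.7 + 83.7) / 2
AKI = 176.4 / 2 = 88.20


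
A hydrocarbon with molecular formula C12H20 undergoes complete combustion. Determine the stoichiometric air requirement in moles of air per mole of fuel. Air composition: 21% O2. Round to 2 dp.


Balanced combustion: C12H20 + 17 O2 -> 12 CO2 + 10 H2O
O2 needed = C + H/4 = 12 + 20/4 = 17.00 moles
Air moles = O2 / 0.21 = 17.00 / 0.21 = 80.95 moles air


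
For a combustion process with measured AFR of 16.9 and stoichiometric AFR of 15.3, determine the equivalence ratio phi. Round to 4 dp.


phi = AFR_stoich / AFR_actual
phi = 15.3 / 16.9 = 0.9053


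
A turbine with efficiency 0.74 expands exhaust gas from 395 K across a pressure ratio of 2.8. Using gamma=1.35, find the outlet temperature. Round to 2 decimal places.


T_out = T_in * (1 - eta * (1 - PR^(-(gamma-1)/gamma)))
Exponent = -(1.35-1)/1.35 = -0.25925926
PR^exp = 2.8^(-0.25925926) = 0.76572026
Factor = 1 - 0.74*(1 - 0.76572026) = 0.82663299
T_out = 395 * 0.82663299 = 326.52 K


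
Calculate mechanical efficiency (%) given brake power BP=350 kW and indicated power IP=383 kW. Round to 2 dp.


eta_mech = (BP / IP) * 100
Ratio = 350 / 383 = 0.9138
eta_mech = 0.9138 * 100 = 91.38%


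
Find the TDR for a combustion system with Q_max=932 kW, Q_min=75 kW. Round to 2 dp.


TDR = Q_max / Q_min
TDR = 932 / 75 = 12.43


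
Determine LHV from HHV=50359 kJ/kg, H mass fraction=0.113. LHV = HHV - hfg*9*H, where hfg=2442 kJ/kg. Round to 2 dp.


LHV = HHV - hfg * 9 * H
Water correction = 2442 * 9 * 0.113 = 2483.514 kJ/kg
LHV = 50359 - 2483.514 = 47875.49 kJ/kg


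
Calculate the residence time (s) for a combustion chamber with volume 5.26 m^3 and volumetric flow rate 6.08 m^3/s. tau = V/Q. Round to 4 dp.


tau = V / Q_flow
tau = 5.26 / 6.08 = 0.8651 s


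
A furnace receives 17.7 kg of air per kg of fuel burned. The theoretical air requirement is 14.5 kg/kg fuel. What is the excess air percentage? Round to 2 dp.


Excess air = actual - stoichiometric = 17.7 - 14.5 = 3.20 kg/kg fuel
Excess air % = (excess / stoich) * 100 = (3.20 / 14.5) * 100 = 22.07%


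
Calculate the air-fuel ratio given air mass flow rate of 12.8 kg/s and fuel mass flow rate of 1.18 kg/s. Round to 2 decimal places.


AFR = m_air / m_fuel
AFR = 12.8 / 1.18 = 10.85


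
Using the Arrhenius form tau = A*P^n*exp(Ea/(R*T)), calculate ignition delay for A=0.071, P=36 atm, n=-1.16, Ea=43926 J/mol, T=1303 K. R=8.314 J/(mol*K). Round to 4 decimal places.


tau = A * P^n * exp(Ea/(R*T))
P^n = 36^(-1.16) = 0.01565630
Ea/(R*T) = 43926/(8.314*1303) = 4.054779
exp(Ea/(R*T)) = 57.672434
tau = 0.071 * 0.01565630 * 57.672434 = 0.0641 ms


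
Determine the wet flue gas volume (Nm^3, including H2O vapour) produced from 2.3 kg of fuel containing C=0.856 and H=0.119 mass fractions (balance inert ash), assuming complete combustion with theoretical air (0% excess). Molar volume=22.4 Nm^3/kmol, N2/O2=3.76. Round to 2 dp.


Per kg fuel: CO2 = (C/12 kmol)*22.4 = (0.856/12)*22.4 = 1.59787 Nm^3
Per kg fuel: H2O = (H/2 kmol)*22.4 = (0.119/2)*22.4 = 1.33280 Nm^3
O2 needed per kg fuel = C/12 + H/4 = 0.856/12 + 0.119/4 = 0.10108333 kmol
Per kg fuel: N2 = O2*3.76*22.4 = 0.10108333*3.76*22.4 = 8.51364 Nm^3
Total per kg = 1.59787 + 1.33280 + 8.51364 = 11.44431 Nm^3
Total = 11.44431 * 2.3 = 26.32 Nm^3


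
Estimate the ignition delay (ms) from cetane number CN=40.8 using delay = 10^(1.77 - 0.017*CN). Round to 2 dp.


delay = 10^(1.77 - 0.017*CN)
Exponent = 1.77 - 0.017*40.8 = 1.0764
delay = 10^1.0764 = 11.92 ms


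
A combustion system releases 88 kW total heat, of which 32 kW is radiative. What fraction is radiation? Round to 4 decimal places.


f_rad = Q_rad / Q_total
f_rad = 32 / 88 = 0.3636


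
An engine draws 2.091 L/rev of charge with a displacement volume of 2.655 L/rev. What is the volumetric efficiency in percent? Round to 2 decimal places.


eta_v = (V_actual / V_disp) * 100
Ratio = 2.091 / 2.655 = 0.7876
eta_v = 0.7876 * 100 = 78.76%


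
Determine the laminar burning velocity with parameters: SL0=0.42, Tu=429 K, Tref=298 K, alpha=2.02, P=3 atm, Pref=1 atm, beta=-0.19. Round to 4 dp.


SL = SL0 * (Tu/Tref)^alpha * (P/Pref)^beta
T ratio = 429/298 = 1.43959732
(T ratio)^alpha = 1.43959732^2.02 = 2.087598
(P/Pref)^beta = 3^(-0.19) = 0.811609
SL = 0.42 * 2.087598 * 0.811609 = 0.7116 m/s


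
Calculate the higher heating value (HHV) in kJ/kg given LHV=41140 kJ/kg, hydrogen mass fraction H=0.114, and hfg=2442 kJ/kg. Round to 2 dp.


HHV = LHV + hfg * 9 * H
Water addition = 2442 * 9 * 0.114 = 2505.492 kJ/kg
HHV = 41140 + 2505.492 = 43645.49 kJ/kg


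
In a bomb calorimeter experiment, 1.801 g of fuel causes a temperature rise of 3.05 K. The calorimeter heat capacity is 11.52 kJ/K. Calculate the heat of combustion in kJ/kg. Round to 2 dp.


Hc = C_cal * delta_T / m_fuel
Q_released = 11.52 * 3.05 = 35.1360 kJ
m_fuel = 1.801 g = 1.801/1000 kg = 0.001801 kg
Hc = 35.1360 / 0.001801 = 19509.16 kJ/kg


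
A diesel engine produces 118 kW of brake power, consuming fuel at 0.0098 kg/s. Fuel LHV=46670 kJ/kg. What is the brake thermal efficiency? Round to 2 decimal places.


eta_BTE = (BP / (mf * LHV)) * 100
Denominator = 0.0098 * 46670 = 457.3660 kW
eta_BTE = (118 / 457.3660) * 100 = 25.80%


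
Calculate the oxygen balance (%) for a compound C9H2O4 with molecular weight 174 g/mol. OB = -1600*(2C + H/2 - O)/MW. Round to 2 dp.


OB = -1600 * (2C + H/2 - O) / MW
Inner = 2*9 + 2/2 - 4 = 15.00
OB = -1600 * 15.00 / 174 = -137.93%


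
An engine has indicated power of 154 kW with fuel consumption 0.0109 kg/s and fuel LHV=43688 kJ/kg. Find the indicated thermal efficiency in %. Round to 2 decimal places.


eta_ith = (IP / (mf * LHV)) * 100
Denominator = 0.0109 * 43688 = 476.1992 kW
eta_ith = (154 / 476.1992) * 100 = 32.34%


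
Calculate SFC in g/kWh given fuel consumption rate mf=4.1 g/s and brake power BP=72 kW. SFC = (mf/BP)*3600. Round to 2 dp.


SFC = (mf / BP) * 3600
Rate = 4.1 / 72 = 0.056944 g/(s*kW)
SFC = 0.056944 * 3600 = 205.00 g/kWh


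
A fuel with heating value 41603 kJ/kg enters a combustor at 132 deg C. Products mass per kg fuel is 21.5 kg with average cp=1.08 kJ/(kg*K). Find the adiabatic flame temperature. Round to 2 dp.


T_ad = T_in + Hc / (m_p * cp)
Denominator = 21.5 * 1.08 = 23.2200
Temperature rise = 41603 / 23.2200 = 1791.69 K
T_ad = 132 + 1791.69 = 1923.69 deg C


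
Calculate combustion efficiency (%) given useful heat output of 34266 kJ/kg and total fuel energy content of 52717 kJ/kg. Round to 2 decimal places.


Efficiency = (Q_useful / Q_fuel) * 100
Efficiency = (34266 / 52717) * 100
Efficiency = 0.6500 * 100 = 65.00%


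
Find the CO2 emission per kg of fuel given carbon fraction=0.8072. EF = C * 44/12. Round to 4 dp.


EF = C_frac * (M_CO2 / M_C)
EF = 0.8072 * (44/12)
EF = 0.8072 * 3.666667 = 2.9597 kg_CO2/kg_fuel


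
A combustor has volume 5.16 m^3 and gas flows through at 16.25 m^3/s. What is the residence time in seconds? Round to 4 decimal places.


tau = V / Q_flow
tau = 5.16 / 16.25 = 0.3175 s


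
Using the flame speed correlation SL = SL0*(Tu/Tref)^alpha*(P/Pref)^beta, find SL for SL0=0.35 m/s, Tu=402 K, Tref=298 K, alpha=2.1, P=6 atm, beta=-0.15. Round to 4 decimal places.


SL = SL0 * (Tu/Tref)^alpha * (P/Pref)^beta
T ratio = 402/298 = 1.34899329
(T ratio)^alpha = 1.34899329^2.1 = 1.875083
(P/Pref)^beta = 6^(-0.15) = 0.764324
SL = 0.35 * 1.875083 * 0.764324 = 0.5016 m/s


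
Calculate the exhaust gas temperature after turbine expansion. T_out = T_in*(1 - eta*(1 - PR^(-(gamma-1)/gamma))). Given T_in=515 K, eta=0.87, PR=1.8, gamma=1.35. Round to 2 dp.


T_out = T_in * (1 - eta * (1 - PR^(-(gamma-1)/gamma)))
Exponent = -(1.35-1)/1.35 = -0.25925926
PR^exp = 1.8^(-0.25925926) = 0.85865408
Factor = 1 - 0.87*(1 - 0.85865408) = 0.87702905
T_out = 515 * 0.87702905 = 451.67 K


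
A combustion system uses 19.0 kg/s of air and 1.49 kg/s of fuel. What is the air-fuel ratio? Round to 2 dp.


AFR = m_air / m_fuel
AFR = 19.0 / 1.49 = 12.75


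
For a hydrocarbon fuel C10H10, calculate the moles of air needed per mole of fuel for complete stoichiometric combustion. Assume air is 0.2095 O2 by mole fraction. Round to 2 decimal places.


Balanced combustion: C10H10 + 12.5 O2 -> 10 CO2 + 5 H2O
O2 needed = C + H/4 = 10 + 10/4 = 12.50 moles
Air moles = O2 / 0.2095 = 12.50 / 0.2095 = 59.67 moles air


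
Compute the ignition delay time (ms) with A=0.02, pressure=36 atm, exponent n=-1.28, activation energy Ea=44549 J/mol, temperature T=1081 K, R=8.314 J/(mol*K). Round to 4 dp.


tau = A * P^n * exp(Ea/(R*T))
P^n = 36^(-1.28) = 0.01018434
Ea/(R*T) = 44549/(8.314*1081) = 4.956810
exp(Ea/(R*T)) = 142.139603
tau = 0.02 * 0.01018434 * 142.139603 = 0.0290 ms


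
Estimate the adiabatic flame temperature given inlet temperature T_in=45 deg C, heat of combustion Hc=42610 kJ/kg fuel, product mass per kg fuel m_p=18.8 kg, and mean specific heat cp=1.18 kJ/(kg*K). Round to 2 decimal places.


T_ad = T_in + Hc / (m_p * cp)
Denominator = 18.8 * 1.18 = 22.1840
Temperature rise = 42610 / 22.1840 = 1920.75 K
T_ad = 45 + 1920.75 = 1965.75 deg C


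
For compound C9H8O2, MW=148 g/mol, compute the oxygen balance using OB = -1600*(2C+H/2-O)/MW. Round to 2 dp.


OB = -1600 * (2C + H/2 - O) / MW
Inner = 2*9 + 8/2 - 2 = 20.00
OB = -1600 * 20.00 / 148 = -216.22%


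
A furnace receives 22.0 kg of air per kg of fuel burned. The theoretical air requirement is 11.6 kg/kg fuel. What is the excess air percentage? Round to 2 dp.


Excess air = actual - stoichiometric = 22.0 - 11.6 = 10.40 kg/kg fuel
Excess air % = (excess / stoich) * 100 = (10.40 / 11.6) * 100 = 89.66%


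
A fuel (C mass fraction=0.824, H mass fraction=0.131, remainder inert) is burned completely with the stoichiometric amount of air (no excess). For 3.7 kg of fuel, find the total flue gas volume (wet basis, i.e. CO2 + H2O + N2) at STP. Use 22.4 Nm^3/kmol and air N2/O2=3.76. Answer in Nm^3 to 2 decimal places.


Per kg fuel: CO2 = (C/12 kmol)*22.4 = (0.824/12)*22.4 = 1.53813 Nm^3
Per kg fuel: H2O = (H/2 kmol)*22.4 = (0.131/2)*22.4 = 1.46720 Nm^3
O2 needed per kg fuel = C/12 + H/4 = 0.824/12 + 0.131/4 = 0.10141667 kmol
Per kg fuel: N2 = O2*3.76*22.4 = 0.10141667*3.76*22.4 = 8.54172 Nm^3
Total per kg = 1.53813 + 1.46720 + 8.54172 = 11.54705 Nm^3
Total = 11.54705 * 3.7 = 42.72 Nm^3


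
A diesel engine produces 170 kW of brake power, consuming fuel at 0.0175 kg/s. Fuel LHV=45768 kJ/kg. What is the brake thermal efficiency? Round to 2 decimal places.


eta_BTE = (BP / (mf * LHV)) * 100
Denominator = 0.0175 * 45768 = 800.9400 kW
eta_BTE = (170 / 800.9400) * 100 = 21.23%


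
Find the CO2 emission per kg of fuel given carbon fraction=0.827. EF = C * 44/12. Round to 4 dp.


EF = C_frac * (M_CO2 / M_C)
EF = 0.827 * (44/12)
EF = 0.827 * 3.666667 = 3.0323 kg_CO2/kg_fuel


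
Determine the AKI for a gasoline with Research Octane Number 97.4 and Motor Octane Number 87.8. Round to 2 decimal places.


AKI = (RON + MON) / 2
AKI = (97.4 + 87.8) / 2
AKI = 185.2 / 2 = 92.60


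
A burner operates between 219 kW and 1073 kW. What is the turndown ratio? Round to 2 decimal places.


TDR = Q_max / Q_min
TDR = 1073 / 219 = 4.90


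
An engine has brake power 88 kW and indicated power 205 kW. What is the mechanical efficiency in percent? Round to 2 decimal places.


eta_mech = (BP / IP) * 100
Ratio = 88 / 205 = 0.4293
eta_mech = 0.4293 * 100 = 42.93%


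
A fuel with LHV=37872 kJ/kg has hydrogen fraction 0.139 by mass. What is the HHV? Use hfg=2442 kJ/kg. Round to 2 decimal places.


HHV = LHV + hfg * 9 * H
Water addition = 2442 * 9 * 0.139 = 3054.942 kJ/kg
HHV = 37872 + 3054.942 = 40926.94 kJ/kg


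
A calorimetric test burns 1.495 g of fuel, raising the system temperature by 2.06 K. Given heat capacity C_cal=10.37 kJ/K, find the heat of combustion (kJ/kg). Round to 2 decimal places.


Hc = C_cal * delta_T / m_fuel
Q_released = 10.37 * 2.06 = 21.3622 kJ
m_fuel = 1.495 g = 1.495/1000 kg = 0.001495 kg
Hc = 21.3622 / 0.001495 = 14289.10 kJ/kg


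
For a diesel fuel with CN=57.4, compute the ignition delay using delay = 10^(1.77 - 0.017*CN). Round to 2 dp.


delay = 10^(1.77 - 0.017*CN)
Exponent = 1.77 - 0.017*57.4 = 0.7942
delay = 10^0.7942 = 6.23 ms


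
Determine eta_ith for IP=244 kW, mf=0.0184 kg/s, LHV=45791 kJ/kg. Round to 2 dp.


eta_ith = (IP / (mf * LHV)) * 100
Denominator = 0.0184 * 45791 = 842.5544 kW
eta_ith = (244 / 842.5544) * 100 = 28.96%


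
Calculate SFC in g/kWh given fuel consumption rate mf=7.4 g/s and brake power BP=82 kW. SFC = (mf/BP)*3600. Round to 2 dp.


SFC = (mf / BP) * 3600
Rate = 7.4 / 82 = 0.090244 g/(s*kW)
SFC = 0.090244 * 3600 = 324.88 g/kWh


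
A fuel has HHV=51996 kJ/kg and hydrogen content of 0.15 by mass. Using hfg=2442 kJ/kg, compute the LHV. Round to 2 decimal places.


LHV = HHV - hfg * 9 * H
Water correction = 2442 * 9 * 0.15 = 3296.700 kJ/kg
LHV = 51996 - 3296.700 = 48699.30 kJ/kg


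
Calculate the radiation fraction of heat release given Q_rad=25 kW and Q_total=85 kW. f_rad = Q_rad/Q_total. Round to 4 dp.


f_rad = Q_rad / Q_total
f_rad = 25 / 85 = 0.2941


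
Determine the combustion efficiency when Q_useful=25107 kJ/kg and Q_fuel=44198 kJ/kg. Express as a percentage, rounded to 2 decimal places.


Efficiency = (Q_useful / Q_fuel) * 100
Efficiency = (25107 / 44198) * 100
Efficiency = 0.5681 * 100 = 56.81%


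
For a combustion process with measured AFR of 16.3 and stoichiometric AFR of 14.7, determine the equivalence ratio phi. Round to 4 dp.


phi = AFR_stoich / AFR_actual
phi = 14.7 / 16.3 = 0.9018


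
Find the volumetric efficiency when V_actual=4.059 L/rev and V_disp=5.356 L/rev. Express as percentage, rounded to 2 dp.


eta_v = (V_actual / V_disp) * 100
Ratio = 4.059 / 5.356 = 0.7578
eta_v = 0.7578 * 100 = 75.78%


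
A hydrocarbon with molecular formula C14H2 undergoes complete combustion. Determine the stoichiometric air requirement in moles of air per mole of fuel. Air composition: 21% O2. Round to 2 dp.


Balanced combustion: C14H2 + 14.5 O2 -> 14 CO2 + 1 H2O
O2 needed = C + H/4 = 14 + 2/4 = 14.50 moles
Air moles = O2 / 0.21 = 14.50 / 0.21 = 69.05 moles air


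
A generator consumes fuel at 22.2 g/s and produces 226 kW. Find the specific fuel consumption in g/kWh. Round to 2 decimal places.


SFC = (mf / BP) * 3600
Rate = 22.2 / 226 = 0.098230 g/(s*kW)
SFC = 0.098230 * 3600 = 353.63 g/kWh


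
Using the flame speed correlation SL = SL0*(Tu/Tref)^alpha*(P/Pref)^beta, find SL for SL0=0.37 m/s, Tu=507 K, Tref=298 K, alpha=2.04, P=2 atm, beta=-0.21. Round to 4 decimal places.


SL = SL0 * (Tu/Tref)^alpha * (P/Pref)^beta
T ratio = 507/298 = 1.70134228
(T ratio)^alpha = 1.70134228^2.04 = 2.956753
(P/Pref)^beta = 2^(-0.21) = 0.864537
SL = 0.37 * 2.956753 * 0.864537 = 0.9458 m/s


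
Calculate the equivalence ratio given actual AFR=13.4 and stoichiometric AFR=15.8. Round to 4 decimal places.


phi = AFR_stoich / AFR_actual
phi = 15.8 / 13.4 = 1.1791


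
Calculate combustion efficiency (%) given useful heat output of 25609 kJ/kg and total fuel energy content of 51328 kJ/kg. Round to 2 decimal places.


Efficiency = (Q_useful / Q_fuel) * 100
Efficiency = (25609 / 51328) * 100
Efficiency = 0.4989 * 100 = 49.89%


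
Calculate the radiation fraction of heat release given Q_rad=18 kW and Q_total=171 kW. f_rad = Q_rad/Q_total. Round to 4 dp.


f_rad = Q_rad / Q_total
f_rad = 18 / 171 = 0.1053


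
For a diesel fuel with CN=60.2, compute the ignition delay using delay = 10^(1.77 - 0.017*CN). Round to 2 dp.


delay = 10^(1.77 - 0.017*CN)
Exponent = 1.77 - 0.017*60.2 = 0.7466
delay = 10^0.7466 = 5.58 ms


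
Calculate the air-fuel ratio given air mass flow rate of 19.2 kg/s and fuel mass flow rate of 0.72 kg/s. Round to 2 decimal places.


AFR = m_air / m_fuel
AFR = 19.2 / 0.72 = 26.67


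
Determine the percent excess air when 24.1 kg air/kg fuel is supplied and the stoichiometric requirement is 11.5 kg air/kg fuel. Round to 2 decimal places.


Excess air = actual - stoichiometric = 24.1 - 11.5 = 12.60 kg/kg fuel
Excess air % = (excess / stoich) * 100 = (12.60 / 11.5) * 100 = 109.57%


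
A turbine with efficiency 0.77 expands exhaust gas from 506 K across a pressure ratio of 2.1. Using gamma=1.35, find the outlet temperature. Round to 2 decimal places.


T_out = T_in * (1 - eta * (1 - PR^(-(gamma-1)/gamma)))
Exponent = -(1.35-1)/1.35 = -0.25925926
PR^exp = 2.1^(-0.25925926) = 0.82501466
Factor = 1 - 0.77*(1 - 0.82501466) = 0.86526129
T_out = 506 * 0.86526129 = 437.82 K


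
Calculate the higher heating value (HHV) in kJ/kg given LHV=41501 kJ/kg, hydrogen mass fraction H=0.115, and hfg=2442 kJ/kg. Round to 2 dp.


HHV = LHV + hfg * 9 * H
Water addition = 2442 * 9 * 0.115 = 2527.470 kJ/kg
HHV = 41501 + 2527.470 = 44028.47 kJ/kg


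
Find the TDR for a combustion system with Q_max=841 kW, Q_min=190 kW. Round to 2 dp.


TDR = Q_max / Q_min
TDR = 841 / 190 = 4.43


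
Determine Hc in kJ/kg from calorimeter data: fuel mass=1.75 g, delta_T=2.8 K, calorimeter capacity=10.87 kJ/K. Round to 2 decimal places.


Hc = C_cal * delta_T / m_fuel
Q_released = 10.87 * 2.8 = 30.4360 kJ
m_fuel = 1.75 g = 1.75/1000 kg = 0.001750 kg
Hc = 30.4360 / 0.001750 = 17392.00 kJ/kg


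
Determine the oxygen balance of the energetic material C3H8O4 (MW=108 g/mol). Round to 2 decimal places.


OB = -1600 * (2C + H/2 - O) / MW
Inner = 2*3 + 8/2 - 4 = 6.00
OB = -1600 * 6.00 / 108 = -88.89%


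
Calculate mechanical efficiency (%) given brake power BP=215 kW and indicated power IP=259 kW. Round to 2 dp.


eta_mech = (BP / IP) * 100
Ratio = 215 / 259 = 0.8301
eta_mech = 0.8301 * 100 = 83.01%


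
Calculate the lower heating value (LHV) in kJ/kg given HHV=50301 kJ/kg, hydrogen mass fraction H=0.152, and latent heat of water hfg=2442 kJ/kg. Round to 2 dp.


LHV = HHV - hfg * 9 * H
Water correction = 2442 * 9 * 0.152 = 3340.656 kJ/kg
LHV = 50301 - 3340.656 = 46960.34 kJ/kg


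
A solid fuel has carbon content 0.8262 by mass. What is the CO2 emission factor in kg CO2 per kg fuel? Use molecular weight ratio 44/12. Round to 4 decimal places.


EF = C_frac * (M_CO2 / M_C)
EF = 0.8262 * (44/12)
EF = 0.8262 * 3.666667 = 3.0294 kg_CO2/kg_fuel


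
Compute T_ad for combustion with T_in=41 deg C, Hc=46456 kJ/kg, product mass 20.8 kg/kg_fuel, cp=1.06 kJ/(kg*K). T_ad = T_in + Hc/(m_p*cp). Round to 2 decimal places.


T_ad = T_in + Hc / (m_p * cp)
Denominator = 20.8 * 1.06 = 22.0480
Temperature rise = 46456 / 22.0480 = 2107.04 K
T_ad = 41 + 2107.04 = 2148.04 deg C


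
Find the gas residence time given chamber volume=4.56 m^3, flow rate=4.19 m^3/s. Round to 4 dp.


tau = V / Q_flow
tau = 4.56 / 4.19 = 1.0883 s


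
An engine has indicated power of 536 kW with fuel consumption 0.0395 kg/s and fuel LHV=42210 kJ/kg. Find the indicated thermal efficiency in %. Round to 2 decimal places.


eta_ith = (IP / (mf * LHV)) * 100
Denominator = 0.0395 * 42210 = 1667.2950 kW
eta_ith = (536 / 1667.2950) * 100 = 32.15%


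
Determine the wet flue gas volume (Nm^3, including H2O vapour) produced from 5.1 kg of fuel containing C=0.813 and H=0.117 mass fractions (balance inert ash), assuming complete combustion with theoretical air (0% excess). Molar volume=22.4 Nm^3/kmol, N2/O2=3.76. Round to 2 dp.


Per kg fuel: CO2 = (C/12 kmol)*22.4 = (0.813/12)*22.4 = 1.51760 Nm^3
Per kg fuel: H2O = (H/2 kmol)*22.4 = (0.117/2)*22.4 = 1.31040 Nm^3
O2 needed per kg fuel = C/12 + H/4 = 0.813/12 + 0.117/4 = 0.09700000 kmol
Per kg fuel: N2 = O2*3.76*22.4 = 0.09700000*3.76*22.4 = 8.16973 Nm^3
Total per kg = 1.51760 + 1.31040 + 8.16973 = 10.99773 Nm^3
Total = 10.99773 * 5.1 = 56.09 Nm^3


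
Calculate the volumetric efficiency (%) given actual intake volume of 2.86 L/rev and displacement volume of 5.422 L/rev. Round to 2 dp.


eta_v = (V_actual / V_disp) * 100
Ratio = 2.86 / 5.422 = 0.5275
eta_v = 0.5275 * 100 = 52.75%


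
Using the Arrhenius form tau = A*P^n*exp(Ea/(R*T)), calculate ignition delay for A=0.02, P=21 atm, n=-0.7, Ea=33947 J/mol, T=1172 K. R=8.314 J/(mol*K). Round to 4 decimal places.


tau = A * P^n * exp(Ea/(R*T))
P^n = 21^(-0.7) = 0.11869885
Ea/(R*T) = 33947/(8.314*1172) = 3.483885
exp(Ea/(R*T)) = 32.586062
tau = 0.02 * 0.11869885 * 32.586062 = 0.0774 ms


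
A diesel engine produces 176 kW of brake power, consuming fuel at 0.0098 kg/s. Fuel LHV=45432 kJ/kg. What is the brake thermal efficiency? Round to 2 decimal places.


eta_BTE = (BP / (mf * LHV)) * 100
Denominator = 0.0098 * 45432 = 445.2336 kW
eta_BTE = (176 / 445.2336) * 100 = 39.53%


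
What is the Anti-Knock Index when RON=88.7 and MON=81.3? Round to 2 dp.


AKI = (RON + MON) / 2
AKI = (88.7 + 81.3) / 2
AKI = 170.0 / 2 = 85.00


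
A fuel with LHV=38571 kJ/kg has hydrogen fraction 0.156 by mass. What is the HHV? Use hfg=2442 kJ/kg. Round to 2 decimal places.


HHV = LHV + hfg * 9 * H
Water addition = 2442 * 9 * 0.156 = 3428.568 kJ/kg
HHV = 38571 + 3428.568 = 41999.57 kJ/kg


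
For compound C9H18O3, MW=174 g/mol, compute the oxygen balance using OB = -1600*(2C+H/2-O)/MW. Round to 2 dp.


OB = -1600 * (2C + H/2 - O) / MW
Inner = 2*9 + 18/2 - 3 = 24.00
OB = -1600 * 24.00 / 174 = -220.69%


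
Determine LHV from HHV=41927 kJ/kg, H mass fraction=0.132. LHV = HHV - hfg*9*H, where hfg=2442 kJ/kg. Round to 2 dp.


LHV = HHV - hfg * 9 * H
Water correction = 2442 * 9 * 0.132 = 2901.096 kJ/kg
LHV = 41927 - 2901.096 = 39025.90 kJ/kg


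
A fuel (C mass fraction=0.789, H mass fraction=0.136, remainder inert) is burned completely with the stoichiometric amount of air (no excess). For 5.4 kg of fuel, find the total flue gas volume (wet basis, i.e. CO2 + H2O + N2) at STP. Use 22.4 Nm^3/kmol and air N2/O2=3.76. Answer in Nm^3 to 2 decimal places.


Per kg fuel: CO2 = (C/12 kmol)*22.4 = (0.789/12)*22.4 = 1.47280 Nm^3
Per kg fuel: H2O = (H/2 kmol)*22.4 = (0.136/2)*22.4 = 1.52320 Nm^3
O2 needed per kg fuel = C/12 + H/4 = 0.789/12 + 0.136/4 = 0.09975000 kmol
Per kg fuel: N2 = O2*3.76*22.4 = 0.09975000*3.76*22.4 = 8.40134 Nm^3
Total per kg = 1.47280 + 1.52320 + 8.40134 = 11.39734 Nm^3
Total = 11.39734 * 5.4 = 61.55 Nm^3


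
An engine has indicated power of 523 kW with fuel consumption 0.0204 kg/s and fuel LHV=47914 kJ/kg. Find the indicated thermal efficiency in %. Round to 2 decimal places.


eta_ith = (IP / (mf * LHV)) * 100
Denominator = 0.0204 * 47914 = 977.4456 kW
eta_ith = (523 / 977.4456) * 100 = 53.51%


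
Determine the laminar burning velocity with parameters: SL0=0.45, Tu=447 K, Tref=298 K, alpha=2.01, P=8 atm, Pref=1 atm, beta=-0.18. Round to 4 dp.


SL = SL0 * (Tu/Tref)^alpha * (P/Pref)^beta
T ratio = 447/298 = 1.50000000
(T ratio)^alpha = 1.50000000^2.01 = 2.259141
(P/Pref)^beta = 8^(-0.18) = 0.687771
SL = 0.45 * 2.259141 * 0.687771 = 0.6992 m/s


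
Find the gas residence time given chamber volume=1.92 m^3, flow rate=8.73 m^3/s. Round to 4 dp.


tau = V / Q_flow
tau = 1.92 / 8.73 = 0.2199 s


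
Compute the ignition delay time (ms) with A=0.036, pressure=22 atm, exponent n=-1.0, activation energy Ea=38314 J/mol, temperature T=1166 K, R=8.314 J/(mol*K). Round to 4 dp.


tau = A * P^n * exp(Ea/(R*T))
P^n = 22^(-1.0) = 0.04545455
Ea/(R*T) = 38314/(8.314*1166) = 3.952291
exp(Ea/(R*T)) = 52.054492
tau = 0.036 * 0.04545455 * 52.054492 = 0.0852 ms


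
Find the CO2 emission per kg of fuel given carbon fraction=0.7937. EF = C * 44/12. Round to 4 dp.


EF = C_frac * (M_CO2 / M_C)
EF = 0.7937 * (44/12)
EF = 0.7937 * 3.666667 = 2.9102 kg_CO2/kg_fuel


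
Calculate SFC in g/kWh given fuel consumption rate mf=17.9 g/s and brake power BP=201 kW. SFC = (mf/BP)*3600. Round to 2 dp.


SFC = (mf / BP) * 3600
Rate = 17.9 / 201 = 0.089055 g/(s*kW)
SFC = 0.089055 * 3600 = 320.60 g/kWh


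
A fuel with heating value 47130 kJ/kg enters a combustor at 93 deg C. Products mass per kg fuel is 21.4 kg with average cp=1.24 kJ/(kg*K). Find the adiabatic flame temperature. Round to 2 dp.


T_ad = T_in + Hc / (m_p * cp)
Denominator = 21.4 * 1.24 = 26.5360
Temperature rise = 47130 / 26.5360 = 1776.08 K
T_ad = 93 + 1776.08 = 1869.08 deg C


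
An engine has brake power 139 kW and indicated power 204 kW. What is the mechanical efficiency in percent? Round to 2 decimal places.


eta_mech = (BP / IP) * 100
Ratio = 139 / 204 = 0.6814
eta_mech = 0.6814 * 100 = 68.14%


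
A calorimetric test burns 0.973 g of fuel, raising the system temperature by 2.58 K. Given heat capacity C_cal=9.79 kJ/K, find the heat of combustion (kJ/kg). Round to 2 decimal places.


Hc = C_cal * delta_T / m_fuel
Q_released = 9.79 * 2.58 = 25.2582 kJ
m_fuel = 0.973 g = 0.973/1000 kg = 0.000973 kg
Hc = 25.2582 / 0.000973 = 25959.10 kJ/kg


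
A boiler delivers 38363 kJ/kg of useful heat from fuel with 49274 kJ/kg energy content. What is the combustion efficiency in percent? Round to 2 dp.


Efficiency = (Q_useful / Q_fuel) * 100
Efficiency = (38363 / 49274) * 100
Efficiency = 0.7786 * 100 = 77.86%


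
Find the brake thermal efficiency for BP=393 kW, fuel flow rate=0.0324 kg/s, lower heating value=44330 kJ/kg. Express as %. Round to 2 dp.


eta_BTE = (BP / (mf * LHV)) * 100
Denominator = 0.0324 * 44330 = 1436.2920 kW
eta_BTE = (393 / 1436.2920) * 100 = 27.36%


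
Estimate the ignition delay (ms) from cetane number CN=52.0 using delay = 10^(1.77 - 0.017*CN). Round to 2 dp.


delay = 10^(1.77 - 0.017*CN)
Exponent = 1.77 - 0.017*52.0 = 0.8860
delay = 10^0.8860 = 7.69 ms


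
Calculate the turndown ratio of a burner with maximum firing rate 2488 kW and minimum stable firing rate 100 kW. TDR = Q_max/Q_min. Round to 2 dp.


TDR = Q_max / Q_min
TDR = 2488 / 100 = 24.88


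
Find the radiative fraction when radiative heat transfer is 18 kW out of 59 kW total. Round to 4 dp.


f_rad = Q_rad / Q_total
f_rad = 18 / 59 = 0.3051
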